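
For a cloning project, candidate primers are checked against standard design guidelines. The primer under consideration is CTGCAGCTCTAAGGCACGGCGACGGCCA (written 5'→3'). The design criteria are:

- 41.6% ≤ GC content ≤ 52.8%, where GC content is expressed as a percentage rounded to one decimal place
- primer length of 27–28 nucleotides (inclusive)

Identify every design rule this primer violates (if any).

Fails: GC content.

Base counts: A=6, T=3, G=9, C=10 (length 28).
GC content: GC 19/28 = 67.9%, outside 41.6–52.8% ✗
length: length 28 ✓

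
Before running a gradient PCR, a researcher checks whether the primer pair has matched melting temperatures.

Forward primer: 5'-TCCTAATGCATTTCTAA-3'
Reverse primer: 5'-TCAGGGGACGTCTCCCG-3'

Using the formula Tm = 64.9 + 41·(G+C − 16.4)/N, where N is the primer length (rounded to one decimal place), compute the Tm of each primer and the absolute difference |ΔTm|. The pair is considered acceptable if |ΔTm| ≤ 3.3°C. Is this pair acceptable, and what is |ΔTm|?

|ΔTm| = 16.9°C; the pair is not acceptable.

Forward: G+C = 5, N = 17 → Tm = 64.9 + 41·(5 − 16.4)/17 = 37.4°C.
Reverse: G+C = 12, N = 17 → Tm = 64.9 + 41·(12 − 16.4)/17 = 54.3°C.
|ΔTm| = |37.4 − 54.3| = 16.9°C, > 3.3°C.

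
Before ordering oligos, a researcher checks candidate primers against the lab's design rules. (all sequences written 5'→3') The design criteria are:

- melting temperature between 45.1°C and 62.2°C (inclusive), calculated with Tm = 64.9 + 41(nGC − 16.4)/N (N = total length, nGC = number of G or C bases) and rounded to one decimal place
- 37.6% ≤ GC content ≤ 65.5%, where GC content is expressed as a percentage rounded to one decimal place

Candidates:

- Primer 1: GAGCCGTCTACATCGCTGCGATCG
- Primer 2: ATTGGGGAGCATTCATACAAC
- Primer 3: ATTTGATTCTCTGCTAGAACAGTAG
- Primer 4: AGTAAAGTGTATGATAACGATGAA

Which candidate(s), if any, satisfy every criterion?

Primer 2 only.

Primer 1 (24 nt, A=4 T=5 G=7 C=8): Tm = 64.9 + 41·(15 − 16.4)/24 = 62.5°C, outside 45.1–62.2°C ✗; GC 15/24 = 62.5% ✓ — fails.
Primer 2 (21 nt, A=7 T=5 G=5 C=4): Tm = 64.9 + 41·(9 − 16.4)/21 = 50.5°C ✓; GC 9/21 = 42.9% ✓ — passes.
Primer 3 (25 nt, A=7 T=9 G=5 C=4): Tm = 64.9 + 41·(9 − 16.4)/25 = 52.8°C ✓; GC 9/25 = 36.0%, outside 37.6–65.5% ✗ — fails.
Primer 4 (24 nt, A=11 T=6 G=6 C=1): Tm = 64.9 + 41·(7 − 16.4)/24 = 48.8°C ✓; GC 7/24 = 29.2%, outside 37.6–65.5% ✗ — fails.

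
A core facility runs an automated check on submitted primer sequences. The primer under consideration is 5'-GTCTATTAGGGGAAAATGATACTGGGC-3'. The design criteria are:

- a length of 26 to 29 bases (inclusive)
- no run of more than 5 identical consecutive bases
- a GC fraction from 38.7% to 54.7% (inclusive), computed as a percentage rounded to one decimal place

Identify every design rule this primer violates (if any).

Meets all criteria.

Base counts: A=8, T=7, G=9, C=3 (length 27).
length: length 27 ✓
homopolymer run: longest run = 4 ✓
GC content: GC 12/27 = 44.4% ✓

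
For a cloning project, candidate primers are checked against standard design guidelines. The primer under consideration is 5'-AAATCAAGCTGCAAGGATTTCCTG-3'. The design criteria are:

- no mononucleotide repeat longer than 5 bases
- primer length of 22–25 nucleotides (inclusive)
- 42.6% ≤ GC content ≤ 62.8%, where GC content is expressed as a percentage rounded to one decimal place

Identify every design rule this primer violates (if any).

Fails: GC content.

Base counts: A=8, T=6, G=5, C=5 (length 24).
homopolymer run: longest run = 3 ✓
length: length 24 ✓
GC content: GC 10/24 = 41.7%, outside 42.6–62.8% ✗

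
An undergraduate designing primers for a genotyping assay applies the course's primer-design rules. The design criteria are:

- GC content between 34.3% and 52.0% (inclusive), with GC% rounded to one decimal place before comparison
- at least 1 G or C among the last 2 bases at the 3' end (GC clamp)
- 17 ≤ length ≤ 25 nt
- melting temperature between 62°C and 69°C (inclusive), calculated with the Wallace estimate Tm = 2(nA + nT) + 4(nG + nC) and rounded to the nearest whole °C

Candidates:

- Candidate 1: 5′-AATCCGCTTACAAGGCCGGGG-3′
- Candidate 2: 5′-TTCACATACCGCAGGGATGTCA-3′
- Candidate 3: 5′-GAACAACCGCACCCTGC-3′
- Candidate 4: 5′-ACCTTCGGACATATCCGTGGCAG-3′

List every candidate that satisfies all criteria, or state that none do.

Candidate 2 only.

Candidate 1 (21 nt, A=5 T=3 G=7 C=6): GC 13/21 = 61.9%, outside 34.3–52.0% ✗; 3' end GG has 2 G/C ✓; length 21 ✓; Tm = 2·8 + 4·13 = 68°C ✓ — fails.
Candidate 2 (22 nt, A=6 T=5 G=5 C=6): GC 11/22 = 50.0% ✓; 3' end CA has 1 G/C ✓; length 22 ✓; Tm = 2·11 + 4·11 = 66°C ✓ — passes.
Candidate 3 (17 nt, A=5 T=1 G=3 C=8): GC 11/17 = 64.7%, outside 34.3–52.0% ✗; 3' end GC has 2 G/C ✓; length 17 ✓; Tm = 2·6 + 4·11 = 56°C, outside 62–69°C ✗ — fails.
Candidate 4 (23 nt, A=5 T=5 G=6 C=7): GC 13/23 = 56.5%, outside 34.3–52.0% ✗; 3' end AG has 1 G/C ✓; length 23 ✓; Tm = 2·10 + 4·13 = 72°C, outside 62–69°C ✗ — fails.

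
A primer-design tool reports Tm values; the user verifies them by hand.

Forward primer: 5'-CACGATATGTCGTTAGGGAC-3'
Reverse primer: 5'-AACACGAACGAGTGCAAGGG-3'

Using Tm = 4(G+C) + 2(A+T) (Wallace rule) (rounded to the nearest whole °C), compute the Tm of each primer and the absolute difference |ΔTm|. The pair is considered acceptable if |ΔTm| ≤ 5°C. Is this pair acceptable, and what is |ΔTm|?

Forward: A=5 T=5 G=6 C=4 → Tm = 2·10 + 4·10 = 60°C.
Reverse: A=8 T=1 G=7 C=4 → Tm = 2·9 + 4·11 = 62°C.
|ΔTm| = |60 − 62| = 2°C, ≤ 5°C.

|ΔTm| = 2°C; the pair is acceptable.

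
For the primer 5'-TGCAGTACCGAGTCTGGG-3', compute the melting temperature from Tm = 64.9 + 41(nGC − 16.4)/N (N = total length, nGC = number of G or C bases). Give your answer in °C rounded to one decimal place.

Base counts: A=3, T=4, G=7, C=4; G+C = 11, N = 18.
Tm = 64.9 + 41·(11 − 16.4)/18 = 64.9 + -221.40/18 = 52.6°C.

52.6°C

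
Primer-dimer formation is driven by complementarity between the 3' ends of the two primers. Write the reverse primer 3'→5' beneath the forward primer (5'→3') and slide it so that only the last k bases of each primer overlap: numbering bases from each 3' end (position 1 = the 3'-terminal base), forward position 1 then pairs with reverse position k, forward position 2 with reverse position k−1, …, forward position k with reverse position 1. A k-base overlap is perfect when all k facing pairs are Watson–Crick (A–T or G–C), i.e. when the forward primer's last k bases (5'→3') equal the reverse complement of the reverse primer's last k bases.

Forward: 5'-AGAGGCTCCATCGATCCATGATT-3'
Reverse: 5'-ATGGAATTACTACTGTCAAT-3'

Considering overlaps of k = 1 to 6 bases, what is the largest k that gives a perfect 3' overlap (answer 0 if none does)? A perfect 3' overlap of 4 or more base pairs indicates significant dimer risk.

Last 6 bases (5'→3') — forward …ATGATT, reverse …GTCAAT.
Reverse complement of the reverse primer's last 6 bases: ATTGAC; its first k bases are the reverse complement of the reverse primer's last k bases, so a perfect k-base overlap needs the forward primer's last k bases to equal them.
Comparing (forward last k vs required): k=1: T vs A ✗; k=2: TT vs AT ✗; k=3: ATT vs ATT ✓; k=4: GATT vs ATTG ✗; k=5: TGATT vs ATTGA ✗; k=6: ATGATT vs ATTGAC ✗.
Only k = 3 is perfect, so the longest perfect 3' overlap is 3.

Longest perfect overlap: 3 complementary base pairs; below the dimer-risk threshold (threshold 4).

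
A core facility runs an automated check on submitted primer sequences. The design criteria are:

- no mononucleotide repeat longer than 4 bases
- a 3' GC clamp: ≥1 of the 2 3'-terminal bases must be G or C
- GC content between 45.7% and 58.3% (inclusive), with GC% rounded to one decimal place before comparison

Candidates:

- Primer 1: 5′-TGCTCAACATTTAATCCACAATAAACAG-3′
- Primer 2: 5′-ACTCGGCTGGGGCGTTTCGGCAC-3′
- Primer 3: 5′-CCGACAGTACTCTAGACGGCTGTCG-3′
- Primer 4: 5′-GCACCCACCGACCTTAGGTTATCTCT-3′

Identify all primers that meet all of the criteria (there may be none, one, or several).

Primer 4 only.

Primer 1 (28 nt, A=12 T=7 G=2 C=7): longest run = 3 ✓; 3' end AG has 1 G/C ✓; GC 9/28 = 32.1%, outside 45.7–58.3% ✗ — fails.
Primer 2 (23 nt, A=2 T=5 G=9 C=7): longest run = 4 ✓; 3' end AC has 1 G/C ✓; GC 16/23 = 69.6%, outside 45.7–58.3% ✗ — fails.
Primer 3 (25 nt, A=5 T=5 G=7 C=8): longest run = 2 ✓; 3' end CG has 2 G/C ✓; GC 15/25 = 60.0%, outside 45.7–58.3% ✗ — fails.
Primer 4 (26 nt, A=5 T=7 G=4 C=10): longest run = 3 ✓; 3' end CT has 1 G/C ✓; GC 14/26 = 53.8% ✓ — passes.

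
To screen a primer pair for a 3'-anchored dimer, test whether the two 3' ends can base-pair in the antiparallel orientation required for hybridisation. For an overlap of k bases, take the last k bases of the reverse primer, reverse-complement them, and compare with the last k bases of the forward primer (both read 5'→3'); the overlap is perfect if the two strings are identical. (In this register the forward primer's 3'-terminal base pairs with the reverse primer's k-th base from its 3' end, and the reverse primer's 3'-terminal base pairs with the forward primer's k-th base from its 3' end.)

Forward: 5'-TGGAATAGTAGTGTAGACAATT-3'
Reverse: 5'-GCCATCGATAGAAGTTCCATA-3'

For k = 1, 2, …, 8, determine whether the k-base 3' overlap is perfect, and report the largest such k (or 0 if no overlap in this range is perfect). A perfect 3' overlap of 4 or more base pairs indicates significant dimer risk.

Last 8 bases (5'→3') — forward …AGACAATT, reverse …GTTCCATA.
Reverse complement of the reverse primer's last 8 bases: TATGGAAC; its first k bases are the reverse complement of the reverse primer's last k bases, so a perfect k-base overlap needs the forward primer's last k bases to equal them.
Comparing (forward last k vs required): k=1: T vs T ✓; k=2: TT vs TA ✗; k=3: ATT vs TAT ✗; k=4: AATT vs TATG ✗; k=5: CAATT vs TATGG ✗; k=6: ACAATT vs TATGGA ✗; k=7: GACAATT vs TATGGAA ✗; k=8: AGACAATT vs TATGGAAC ✗.
Only k = 1 is perfect, so the longest perfect 3' overlap is 1.

Longest perfect overlap: 1 complementary base pair; below the dimer-risk threshold (threshold 4).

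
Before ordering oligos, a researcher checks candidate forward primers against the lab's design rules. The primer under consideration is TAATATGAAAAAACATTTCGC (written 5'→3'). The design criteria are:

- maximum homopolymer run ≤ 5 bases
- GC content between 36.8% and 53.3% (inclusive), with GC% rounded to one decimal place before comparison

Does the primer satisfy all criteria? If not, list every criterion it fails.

Fails: homopolymer run, GC content.

Base counts: A=10, T=6, G=2, C=3 (length 21).
homopolymer run: longest run = 6, exceeds 5 ✗
GC content: GC 5/21 = 23.8%, outside 36.8–53.3% ✗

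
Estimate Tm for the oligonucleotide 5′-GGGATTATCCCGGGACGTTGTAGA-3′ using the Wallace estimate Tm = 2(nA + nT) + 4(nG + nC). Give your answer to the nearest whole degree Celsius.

74°C

Base counts: A=5, T=6, G=9, C=4 (length 24).
Tm = 2·(5+6) + 4·(9+4) = 2·11 + 4·13 = 22 + 52 = 74°C.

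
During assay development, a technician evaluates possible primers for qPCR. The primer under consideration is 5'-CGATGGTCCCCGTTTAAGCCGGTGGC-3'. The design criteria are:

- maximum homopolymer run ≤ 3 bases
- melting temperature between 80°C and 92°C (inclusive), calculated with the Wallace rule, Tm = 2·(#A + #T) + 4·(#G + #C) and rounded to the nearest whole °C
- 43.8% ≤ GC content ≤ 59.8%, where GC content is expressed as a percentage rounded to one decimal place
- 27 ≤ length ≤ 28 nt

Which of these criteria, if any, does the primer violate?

Base counts: A=3, T=6, G=9, C=8 (length 26).
homopolymer run: longest run = 4, exceeds 3 ✗
Tm: Tm = 2·9 + 4·17 = 86°C ✓
GC content: GC 17/26 = 65.4%, outside 43.8–59.8% ✗
length: length 26, outside 27–28 ✗

Fails: homopolymer run, GC content, length.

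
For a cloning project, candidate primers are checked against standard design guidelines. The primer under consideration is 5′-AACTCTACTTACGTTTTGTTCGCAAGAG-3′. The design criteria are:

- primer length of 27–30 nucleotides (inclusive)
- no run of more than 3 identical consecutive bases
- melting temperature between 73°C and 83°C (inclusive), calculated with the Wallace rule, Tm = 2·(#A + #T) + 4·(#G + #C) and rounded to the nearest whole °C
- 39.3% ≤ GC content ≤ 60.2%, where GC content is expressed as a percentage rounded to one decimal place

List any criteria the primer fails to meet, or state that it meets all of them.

Base counts: A=7, T=10, G=5, C=6 (length 28).
length: length 28 ✓
homopolymer run: longest run = 4, exceeds 3 ✗
Tm: Tm = 2·17 + 4·11 = 78°C ✓
GC content: GC 11/28 = 39.3% ✓

Fails: homopolymer run.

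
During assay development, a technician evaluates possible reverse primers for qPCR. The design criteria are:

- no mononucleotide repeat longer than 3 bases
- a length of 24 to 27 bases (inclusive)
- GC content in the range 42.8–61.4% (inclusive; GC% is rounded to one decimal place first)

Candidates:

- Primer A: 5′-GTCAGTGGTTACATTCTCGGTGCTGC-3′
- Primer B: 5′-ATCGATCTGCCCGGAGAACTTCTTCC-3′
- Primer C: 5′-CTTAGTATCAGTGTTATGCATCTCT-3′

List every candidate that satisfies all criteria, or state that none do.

Primer A (26 nt, A=3 T=9 G=8 C=6): longest run = 2 ✓; length 26 ✓; GC 14/26 = 53.8% ✓ — passes.
Primer B (26 nt, A=5 T=7 G=5 C=9): longest run = 3 ✓; length 26 ✓; GC 14/26 = 53.8% ✓ — passes.
Primer C (25 nt, A=5 T=11 G=4 C=5): longest run = 2 ✓; length 25 ✓; GC 9/25 = 36.0%, outside 42.8–61.4% ✗ — fails.

Primer A and Primer B.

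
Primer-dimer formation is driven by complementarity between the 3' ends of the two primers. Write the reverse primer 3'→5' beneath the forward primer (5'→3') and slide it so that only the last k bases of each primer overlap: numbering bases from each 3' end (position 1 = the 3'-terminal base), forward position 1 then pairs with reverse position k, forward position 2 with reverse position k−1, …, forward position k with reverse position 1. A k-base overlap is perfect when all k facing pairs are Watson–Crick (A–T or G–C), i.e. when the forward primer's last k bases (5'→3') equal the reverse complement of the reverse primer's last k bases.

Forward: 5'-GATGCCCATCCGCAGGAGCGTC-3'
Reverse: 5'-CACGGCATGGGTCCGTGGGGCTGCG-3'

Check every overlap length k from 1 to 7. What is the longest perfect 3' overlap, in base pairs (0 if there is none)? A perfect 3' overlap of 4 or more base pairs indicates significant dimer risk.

Last 7 bases (5'→3') — forward …GAGCGTC, reverse …GGCTGCG.
Reverse complement of the reverse primer's last 7 bases: CGCAGCC; its first k bases are the reverse complement of the reverse primer's last k bases, so a perfect k-base overlap needs the forward primer's last k bases to equal them.
Comparing (forward last k vs required): k=1: C vs C ✓; k=2: TC vs CG ✗; k=3: GTC vs CGC ✗; k=4: CGTC vs CGCA ✗; k=5: GCGTC vs CGCAG ✗; k=6: AGCGTC vs CGCAGC ✗; k=7: GAGCGTC vs CGCAGCC ✗.
Only k = 1 is perfect, so the longest perfect 3' overlap is 1.

Longest perfect overlap: 1 complementary base pair; below the dimer-risk threshold (threshold 4).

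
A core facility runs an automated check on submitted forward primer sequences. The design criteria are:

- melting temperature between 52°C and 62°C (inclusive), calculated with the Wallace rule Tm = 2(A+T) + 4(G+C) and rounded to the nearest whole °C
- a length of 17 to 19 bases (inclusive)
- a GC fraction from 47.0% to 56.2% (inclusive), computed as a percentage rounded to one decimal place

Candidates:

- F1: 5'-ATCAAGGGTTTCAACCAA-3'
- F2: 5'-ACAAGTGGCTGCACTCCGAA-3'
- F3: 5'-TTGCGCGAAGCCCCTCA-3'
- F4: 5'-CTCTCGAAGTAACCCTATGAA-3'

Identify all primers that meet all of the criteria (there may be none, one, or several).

None of the candidates satisfy all criteria.

F1 (18 nt, A=7 T=4 G=3 C=4): Tm = 2·11 + 4·7 = 50°C, outside 52–62°C ✗; length 18 ✓; GC 7/18 = 38.9%, outside 47.0–56.2% ✗ — fails.
F2 (20 nt, A=6 T=3 G=5 C=6): Tm = 2·9 + 4·11 = 62°C ✓; length 20, outside 17–19 ✗; GC 11/20 = 55.0% ✓ — fails.
F3 (17 nt, A=3 T=3 G=4 C=7): Tm = 2·6 + 4·11 = 56°C ✓; length 17 ✓; GC 11/17 = 64.7%, outside 47.0–56.2% ✗ — fails.
F4 (21 nt, A=7 T=5 G=3 C=6): Tm = 2·12 + 4·9 = 60°C ✓; length 21, outside 17–19 ✗; GC 9/21 = 42.9%, outside 47.0–56.2% ✗ — fails.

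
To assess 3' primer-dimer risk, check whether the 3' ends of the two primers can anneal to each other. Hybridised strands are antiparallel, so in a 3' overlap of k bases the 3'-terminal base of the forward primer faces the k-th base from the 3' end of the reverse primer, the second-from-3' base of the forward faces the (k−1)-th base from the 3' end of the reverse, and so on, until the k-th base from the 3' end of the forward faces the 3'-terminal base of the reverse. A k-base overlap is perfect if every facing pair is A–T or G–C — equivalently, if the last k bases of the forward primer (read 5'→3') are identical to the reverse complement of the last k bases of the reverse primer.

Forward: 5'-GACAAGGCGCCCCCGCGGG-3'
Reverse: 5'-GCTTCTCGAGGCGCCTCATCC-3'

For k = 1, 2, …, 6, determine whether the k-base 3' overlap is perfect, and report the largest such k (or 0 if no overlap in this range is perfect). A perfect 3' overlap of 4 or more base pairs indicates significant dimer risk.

Longest perfect overlap: 2 complementary base pairs; below the dimer-risk threshold (threshold 4).

Last 6 bases (5'→3') — forward …CGCGGG, reverse …TCATCC.
Reverse complement of the reverse primer's last 6 bases: GGATGA; its first k bases are the reverse complement of the reverse primer's last k bases, so a perfect k-base overlap needs the forward primer's last k bases to equal them.
Comparing (forward last k vs required): k=1: G vs G ✓; k=2: GG vs GG ✓; k=3: GGG vs GGA ✗; k=4: CGGG vs GGAT ✗; k=5: GCGGG vs GGATG ✗; k=6: CGCGGG vs GGATGA ✗.
Perfect overlaps at k = 1, 2; the largest is 2.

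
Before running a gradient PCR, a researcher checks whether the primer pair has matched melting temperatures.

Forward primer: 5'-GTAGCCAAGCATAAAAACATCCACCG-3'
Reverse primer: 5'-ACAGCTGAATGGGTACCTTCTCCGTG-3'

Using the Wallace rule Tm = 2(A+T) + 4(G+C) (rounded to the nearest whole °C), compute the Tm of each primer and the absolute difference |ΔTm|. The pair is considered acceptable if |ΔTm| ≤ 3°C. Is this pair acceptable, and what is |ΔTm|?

|ΔTm| = 4°C; the pair is not acceptable.

Forward: A=11 T=3 G=4 C=8 → Tm = 2·14 + 4·12 = 76°C.
Reverse: A=5 T=7 G=7 C=7 → Tm = 2·12 + 4·14 = 80°C.
|ΔTm| = |76 − 80| = 4°C, > 3°C.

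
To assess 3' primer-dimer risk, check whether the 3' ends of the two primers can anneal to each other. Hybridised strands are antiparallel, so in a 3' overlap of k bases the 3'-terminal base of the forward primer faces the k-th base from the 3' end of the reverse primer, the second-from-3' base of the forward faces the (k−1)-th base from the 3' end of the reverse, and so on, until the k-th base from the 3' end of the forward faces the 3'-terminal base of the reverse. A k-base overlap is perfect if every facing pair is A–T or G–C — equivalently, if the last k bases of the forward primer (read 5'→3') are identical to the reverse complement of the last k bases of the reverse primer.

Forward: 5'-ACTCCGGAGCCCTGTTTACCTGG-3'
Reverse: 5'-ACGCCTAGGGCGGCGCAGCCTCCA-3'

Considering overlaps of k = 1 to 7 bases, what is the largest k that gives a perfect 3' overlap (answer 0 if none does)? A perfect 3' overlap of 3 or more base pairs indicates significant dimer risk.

Last 7 bases (5'→3') — forward …TACCTGG, reverse …GCCTCCA.
Reverse complement of the reverse primer's last 7 bases: TGGAGGC; its first k bases are the reverse complement of the reverse primer's last k bases, so a perfect k-base overlap needs the forward primer's last k bases to equal them.
Comparing (forward last k vs required): k=1: G vs T ✗; k=2: GG vs TG ✗; k=3: TGG vs TGG ✓; k=4: CTGG vs TGGA ✗; k=5: CCTGG vs TGGAG ✗; k=6: ACCTGG vs TGGAGG ✗; k=7: TACCTGG vs TGGAGGC ✗.
Only k = 3 is perfect, so the longest perfect 3' overlap is 3.

Longest perfect overlap: 3 complementary base pairs; significant dimer risk (threshold 3).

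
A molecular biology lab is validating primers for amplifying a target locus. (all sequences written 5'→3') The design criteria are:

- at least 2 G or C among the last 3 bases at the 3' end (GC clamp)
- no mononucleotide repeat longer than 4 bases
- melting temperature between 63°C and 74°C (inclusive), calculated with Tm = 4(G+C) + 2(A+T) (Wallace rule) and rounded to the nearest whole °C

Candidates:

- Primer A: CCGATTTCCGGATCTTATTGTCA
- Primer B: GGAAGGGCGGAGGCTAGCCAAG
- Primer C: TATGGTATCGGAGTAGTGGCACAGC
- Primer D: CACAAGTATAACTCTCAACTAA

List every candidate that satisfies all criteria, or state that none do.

None of the candidates satisfy all criteria.

Primer A (23 nt, A=4 T=9 G=4 C=6): 3' end TCA has 1 G/C, need ≥2 ✗; longest run = 3 ✓; Tm = 2·13 + 4·10 = 66°C ✓ — fails.
Primer B (22 nt, A=6 T=1 G=11 C=4): 3' end AAG has 1 G/C, need ≥2 ✗; longest run = 3 ✓; Tm = 2·7 + 4·15 = 74°C ✓ — fails.
Primer C (25 nt, A=6 T=6 G=9 C=4): 3' end AGC has 2 G/C ✓; longest run = 2 ✓; Tm = 2·12 + 4·13 = 76°C, outside 63–74°C ✗ — fails.
Primer D (22 nt, A=10 T=5 G=1 C=6): 3' end TAA has 0 G/C, need ≥2 ✗; longest run = 2 ✓; Tm = 2·15 + 4·7 = 58°C, outside 63–74°C ✗ — fails.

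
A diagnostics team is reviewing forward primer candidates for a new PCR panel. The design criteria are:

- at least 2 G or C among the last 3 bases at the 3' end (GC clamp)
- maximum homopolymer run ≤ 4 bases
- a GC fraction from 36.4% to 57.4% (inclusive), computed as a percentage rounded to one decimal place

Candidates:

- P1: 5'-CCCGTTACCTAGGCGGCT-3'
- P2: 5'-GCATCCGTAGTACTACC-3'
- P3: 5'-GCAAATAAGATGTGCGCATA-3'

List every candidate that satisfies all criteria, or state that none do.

P2 only.

P1 (18 nt, A=2 T=4 G=5 C=7): 3' end GCT has 2 G/C ✓; longest run = 3 ✓; GC 12/18 = 66.7%, outside 36.4–57.4% ✗ — fails.
P2 (17 nt, A=4 T=4 G=3 C=6): 3' end ACC has 2 G/C ✓; longest run = 2 ✓; GC 9/17 = 52.9% ✓ — passes.
P3 (20 nt, A=8 T=4 G=5 C=3): 3' end ATA has 0 G/C, need ≥2 ✗; longest run = 3 ✓; GC 8/20 = 40.0% ✓ — fails.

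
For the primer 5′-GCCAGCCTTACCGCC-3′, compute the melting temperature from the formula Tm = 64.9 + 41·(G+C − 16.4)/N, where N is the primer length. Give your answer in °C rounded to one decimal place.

50.1°C

Base counts: A=2, T=2, G=3, C=8; G+C = 11, N = 15.
Tm = 64.9 + 41·(11 − 16.4)/15 = 64.9 + -221.40/15 = 50.1°C.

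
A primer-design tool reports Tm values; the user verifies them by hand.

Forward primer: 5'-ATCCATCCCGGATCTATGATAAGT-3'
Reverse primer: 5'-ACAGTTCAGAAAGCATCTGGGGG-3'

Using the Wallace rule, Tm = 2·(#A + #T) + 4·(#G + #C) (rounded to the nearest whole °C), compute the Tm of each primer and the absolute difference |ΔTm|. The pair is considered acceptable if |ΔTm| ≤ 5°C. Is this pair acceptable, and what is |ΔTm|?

|ΔTm| = 2°C; the pair is acceptable.

Forward: A=7 T=7 G=4 C=6 → Tm = 2·14 + 4·10 = 68°C.
Reverse: A=7 T=4 G=8 C=4 → Tm = 2·11 + 4·12 = 70°C.
|ΔTm| = |68 − 70| = 2°C, ≤ 5°C.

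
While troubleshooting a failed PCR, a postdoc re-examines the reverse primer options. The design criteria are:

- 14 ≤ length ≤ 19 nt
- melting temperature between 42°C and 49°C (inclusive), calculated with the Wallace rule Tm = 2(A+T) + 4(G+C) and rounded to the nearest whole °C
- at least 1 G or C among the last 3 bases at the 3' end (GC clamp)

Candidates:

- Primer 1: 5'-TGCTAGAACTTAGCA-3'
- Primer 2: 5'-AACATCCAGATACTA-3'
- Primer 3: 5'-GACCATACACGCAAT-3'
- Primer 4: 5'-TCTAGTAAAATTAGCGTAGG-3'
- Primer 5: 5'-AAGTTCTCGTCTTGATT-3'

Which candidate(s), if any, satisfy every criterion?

Primer 1 only.

Primer 1 (15 nt, A=5 T=4 G=3 C=3): length 15 ✓; Tm = 2·9 + 4·6 = 42°C ✓; 3' end GCA has 2 G/C ✓ — passes.
Primer 2 (15 nt, A=7 T=3 G=1 C=4): length 15 ✓; Tm = 2·10 + 4·5 = 40°C, outside 42–49°C ✗; 3' end CTA has 1 G/C ✓ — fails.
Primer 3 (15 nt, A=6 T=2 G=2 C=5): length 15 ✓; Tm = 2·8 + 4·7 = 44°C ✓; 3' end AAT has 0 G/C, need ≥1 ✗ — fails.
Primer 4 (20 nt, A=7 T=6 G=5 C=2): length 20, outside 14–19 ✗; Tm = 2·13 + 4·7 = 54°C, outside 42–49°C ✗; 3' end AGG has 2 G/C ✓ — fails.
Primer 5 (17 nt, A=3 T=8 G=3 C=3): length 17 ✓; Tm = 2·11 + 4·6 = 46°C ✓; 3' end ATT has 0 G/C, need ≥1 ✗ — fails.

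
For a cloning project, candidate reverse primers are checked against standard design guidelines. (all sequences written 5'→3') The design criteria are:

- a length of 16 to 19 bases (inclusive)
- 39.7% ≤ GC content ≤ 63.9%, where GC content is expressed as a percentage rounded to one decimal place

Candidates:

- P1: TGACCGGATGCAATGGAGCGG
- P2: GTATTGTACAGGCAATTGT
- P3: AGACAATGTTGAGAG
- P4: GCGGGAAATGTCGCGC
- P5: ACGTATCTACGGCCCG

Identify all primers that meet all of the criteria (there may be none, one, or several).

P5 only.

P1 (21 nt, A=5 T=3 G=9 C=4): length 21, outside 16–19 ✗; GC 13/21 = 61.9% ✓ — fails.
P2 (19 nt, A=5 T=7 G=5 C=2): length 19 ✓; GC 7/19 = 36.8%, outside 39.7–63.9% ✗ — fails.
P3 (15 nt, A=6 T=3 G=5 C=1): length 15, outside 16–19 ✗; GC 6/15 = 40.0% ✓ — fails.
P4 (16 nt, A=3 T=2 G=7 C=4): length 16 ✓; GC 11/16 = 68.8%, outside 39.7–63.9% ✗ — fails.
P5 (16 nt, A=3 T=3 G=4 C=6): length 16 ✓; GC 10/16 = 62.5% ✓ — passes.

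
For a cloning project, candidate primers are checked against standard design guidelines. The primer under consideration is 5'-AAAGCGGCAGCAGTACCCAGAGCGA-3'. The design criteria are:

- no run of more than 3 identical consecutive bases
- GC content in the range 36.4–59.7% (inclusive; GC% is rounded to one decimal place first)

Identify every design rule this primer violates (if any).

Fails: GC content.

Base counts: A=9, T=1, G=8, C=7 (length 25).
homopolymer run: longest run = 3 ✓
GC content: GC 15/25 = 60.0%, outside 36.4–59.7% ✗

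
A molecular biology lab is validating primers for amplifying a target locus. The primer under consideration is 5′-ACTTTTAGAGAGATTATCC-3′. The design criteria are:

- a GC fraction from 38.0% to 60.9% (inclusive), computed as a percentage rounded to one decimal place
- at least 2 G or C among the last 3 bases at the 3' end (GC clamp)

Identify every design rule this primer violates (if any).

Fails: GC content.

Base counts: A=6, T=7, G=3, C=3 (length 19).
GC content: GC 6/19 = 31.6%, outside 38.0–60.9% ✗
GC clamp: 3' end TCC has 2 G/C ✓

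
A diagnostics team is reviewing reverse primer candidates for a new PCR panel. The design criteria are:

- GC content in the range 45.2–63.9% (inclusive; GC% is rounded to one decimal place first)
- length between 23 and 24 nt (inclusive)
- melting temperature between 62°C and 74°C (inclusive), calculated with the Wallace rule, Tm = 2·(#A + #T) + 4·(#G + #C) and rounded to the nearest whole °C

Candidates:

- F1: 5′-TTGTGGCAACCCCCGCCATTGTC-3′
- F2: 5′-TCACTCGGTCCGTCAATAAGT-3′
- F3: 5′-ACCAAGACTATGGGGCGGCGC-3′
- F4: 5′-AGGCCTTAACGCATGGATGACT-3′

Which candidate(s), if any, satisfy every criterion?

F1 only.

F1 (23 nt, A=3 T=6 G=5 C=9): GC 14/23 = 60.9% ✓; length 23 ✓; Tm = 2·9 + 4·14 = 74°C ✓ — passes.
F2 (21 nt, A=5 T=6 G=4 C=6): GC 10/21 = 47.6% ✓; length 21, outside 23–24 ✗; Tm = 2·11 + 4·10 = 62°C ✓ — fails.
F3 (21 nt, A=5 T=2 G=8 C=6): GC 14/21 = 66.7%, outside 45.2–63.9% ✗; length 21, outside 23–24 ✗; Tm = 2·7 + 4·14 = 70°C ✓ — fails.
F4 (22 nt, A=6 T=5 G=6 C=5): GC 11/22 = 50.0% ✓; length 22, outside 23–24 ✗; Tm = 2·11 + 4·11 = 66°C ✓ — fails.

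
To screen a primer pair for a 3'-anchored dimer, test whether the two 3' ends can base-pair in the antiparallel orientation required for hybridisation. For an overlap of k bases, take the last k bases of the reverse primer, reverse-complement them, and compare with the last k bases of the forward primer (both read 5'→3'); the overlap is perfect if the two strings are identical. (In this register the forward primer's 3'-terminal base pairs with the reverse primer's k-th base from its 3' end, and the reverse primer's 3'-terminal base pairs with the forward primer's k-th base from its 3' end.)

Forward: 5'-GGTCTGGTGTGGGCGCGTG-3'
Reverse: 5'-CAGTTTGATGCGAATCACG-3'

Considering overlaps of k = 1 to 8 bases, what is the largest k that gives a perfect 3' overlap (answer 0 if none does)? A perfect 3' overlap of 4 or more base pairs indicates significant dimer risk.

Longest perfect overlap: 4 complementary base pairs; significant dimer risk (threshold 4).

Last 8 bases (5'→3') — forward …GGCGCGTG, reverse …GAATCACG.
Reverse complement of the reverse primer's last 8 bases: CGTGATTC; its first k bases are the reverse complement of the reverse primer's last k bases, so a perfect k-base overlap needs the forward primer's last k bases to equal them.
Comparing (forward last k vs required): k=1: G vs C ✗; k=2: TG vs CG ✗; k=3: GTG vs CGT ✗; k=4: CGTG vs CGTG ✓; k=5: GCGTG vs CGTGA ✗; k=6: CGCGTG vs CGTGAT ✗; k=7: GCGCGTG vs CGTGATT ✗; k=8: GGCGCGTG vs CGTGATTC ✗.
Only k = 4 is perfect, so the longest perfect 3' overlap is 4.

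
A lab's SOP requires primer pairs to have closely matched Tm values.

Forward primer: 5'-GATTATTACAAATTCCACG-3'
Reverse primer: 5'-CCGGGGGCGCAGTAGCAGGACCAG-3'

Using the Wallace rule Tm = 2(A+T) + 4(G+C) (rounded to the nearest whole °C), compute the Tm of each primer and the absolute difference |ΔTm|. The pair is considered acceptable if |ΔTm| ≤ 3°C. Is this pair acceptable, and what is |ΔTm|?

Forward: A=7 T=6 G=2 C=4 → Tm = 2·13 + 4·6 = 50°C.
Reverse: A=5 T=1 G=11 C=7 → Tm = 2·6 + 4·18 = 84°C.
|ΔTm| = |50 − 84| = 34°C, > 3°C.

|ΔTm| = 34°C; the pair is not acceptable.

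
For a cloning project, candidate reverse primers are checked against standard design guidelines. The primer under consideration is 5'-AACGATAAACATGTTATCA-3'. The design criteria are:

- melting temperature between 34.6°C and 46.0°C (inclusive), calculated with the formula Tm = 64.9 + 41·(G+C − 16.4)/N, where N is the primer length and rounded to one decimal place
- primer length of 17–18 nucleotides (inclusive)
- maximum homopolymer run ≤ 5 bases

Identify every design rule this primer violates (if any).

Fails: length.

Base counts: A=9, T=5, G=2, C=3 (length 19).
Tm: Tm = 64.9 + 41·(5 − 16.4)/19 = 40.3°C ✓
length: length 19, outside 17–18 ✗
homopolymer run: longest run = 3 ✓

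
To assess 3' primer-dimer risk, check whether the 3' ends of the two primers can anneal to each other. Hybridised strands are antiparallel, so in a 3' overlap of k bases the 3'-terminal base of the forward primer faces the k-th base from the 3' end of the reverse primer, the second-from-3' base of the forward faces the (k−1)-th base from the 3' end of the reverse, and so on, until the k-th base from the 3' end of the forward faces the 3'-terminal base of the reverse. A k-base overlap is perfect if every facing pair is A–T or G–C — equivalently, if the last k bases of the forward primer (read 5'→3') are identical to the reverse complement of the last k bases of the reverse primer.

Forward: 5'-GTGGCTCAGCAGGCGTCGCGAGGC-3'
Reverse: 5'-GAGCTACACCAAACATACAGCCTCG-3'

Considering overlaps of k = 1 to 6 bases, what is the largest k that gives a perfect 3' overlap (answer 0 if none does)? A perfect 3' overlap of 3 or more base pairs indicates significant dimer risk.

Longest perfect overlap: 6 complementary base pairs; significant dimer risk (threshold 3).

Last 6 bases (5'→3') — forward …CGAGGC, reverse …GCCTCG.
Reverse complement of the reverse primer's last 6 bases: CGAGGC; its first k bases are the reverse complement of the reverse primer's last k bases, so a perfect k-base overlap needs the forward primer's last k bases to equal them.
Comparing (forward last k vs required): k=1: C vs C ✓; k=2: GC vs CG ✗; k=3: GGC vs CGA ✗; k=4: AGGC vs CGAG ✗; k=5: GAGGC vs CGAGG ✗; k=6: CGAGGC vs CGAGGC ✓.
Perfect overlaps at k = 1, 6; the largest is 6.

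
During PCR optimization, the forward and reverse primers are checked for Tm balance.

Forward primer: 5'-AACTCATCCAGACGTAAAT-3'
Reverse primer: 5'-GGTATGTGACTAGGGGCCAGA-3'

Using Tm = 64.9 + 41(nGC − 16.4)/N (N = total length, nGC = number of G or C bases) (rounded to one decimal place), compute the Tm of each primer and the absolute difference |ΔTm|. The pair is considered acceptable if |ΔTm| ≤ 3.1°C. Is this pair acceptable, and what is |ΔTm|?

Forward: G+C = 7, N = 19 → Tm = 64.9 + 41·(7 − 16.4)/19 = 44.6°C.
Reverse: G+C = 12, N = 21 → Tm = 64.9 + 41·(12 − 16.4)/21 = 56.3°C.
|ΔTm| = |44.6 − 56.3| = 11.7°C, > 3.1°C.

|ΔTm| = 11.7°C; the pair is not acceptable.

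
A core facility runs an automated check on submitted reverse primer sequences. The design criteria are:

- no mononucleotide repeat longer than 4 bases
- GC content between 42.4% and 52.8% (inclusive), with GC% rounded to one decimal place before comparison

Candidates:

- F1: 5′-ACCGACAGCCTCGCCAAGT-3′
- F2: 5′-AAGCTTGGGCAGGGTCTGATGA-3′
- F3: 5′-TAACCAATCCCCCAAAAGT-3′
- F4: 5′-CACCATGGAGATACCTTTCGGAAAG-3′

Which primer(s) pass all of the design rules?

F1 (19 nt, A=5 T=2 G=4 C=8): longest run = 2 ✓; GC 12/19 = 63.2%, outside 42.4–52.8% ✗ — fails.
F2 (22 nt, A=5 T=5 G=9 C=3): longest run = 3 ✓; GC 12/22 = 54.5%, outside 42.4–52.8% ✗ — fails.
F3 (19 nt, A=8 T=3 G=1 C=7): longest run = 5, exceeds 4 ✗; GC 8/19 = 42.1%, outside 42.4–52.8% ✗ — fails.
F4 (25 nt, A=8 T=5 G=6 C=6): longest run = 3 ✓; GC 12/25 = 48.0% ✓ — passes.

F4 only.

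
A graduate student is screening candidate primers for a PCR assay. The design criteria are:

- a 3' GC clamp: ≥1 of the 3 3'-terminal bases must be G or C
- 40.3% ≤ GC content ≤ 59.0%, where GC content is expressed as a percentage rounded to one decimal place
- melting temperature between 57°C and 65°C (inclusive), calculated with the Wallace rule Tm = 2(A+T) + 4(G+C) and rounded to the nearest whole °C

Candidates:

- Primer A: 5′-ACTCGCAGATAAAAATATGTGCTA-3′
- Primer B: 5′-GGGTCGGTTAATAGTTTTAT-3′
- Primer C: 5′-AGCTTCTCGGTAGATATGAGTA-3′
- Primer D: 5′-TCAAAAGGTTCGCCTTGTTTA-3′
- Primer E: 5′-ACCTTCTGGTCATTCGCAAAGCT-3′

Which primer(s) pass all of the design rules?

Primer C only.

Primer A (24 nt, A=10 T=6 G=4 C=4): 3' end CTA has 1 G/C ✓; GC 8/24 = 33.3%, outside 40.3–59.0% ✗; Tm = 2·16 + 4·8 = 64°C ✓ — fails.
Primer B (20 nt, A=4 T=9 G=6 C=1): 3' end TAT has 0 G/C, need ≥1 ✗; GC 7/20 = 35.0%, outside 40.3–59.0% ✗; Tm = 2·13 + 4·7 = 54°C, outside 57–65°C ✗ — fails.
Primer C (22 nt, A=6 T=7 G=6 C=3): 3' end GTA has 1 G/C ✓; GC 9/22 = 40.9% ✓; Tm = 2·13 + 4·9 = 62°C ✓ — passes.
Primer D (21 nt, A=5 T=8 G=4 C=4): 3' end TTA has 0 G/C, need ≥1 ✗; GC 8/21 = 38.1%, outside 40.3–59.0% ✗; Tm = 2·13 + 4·8 = 58°C ✓ — fails.
Primer E (23 nt, A=5 T=7 G=4 C=7): 3' end GCT has 2 G/C ✓; GC 11/23 = 47.8% ✓; Tm = 2·12 + 4·11 = 68°C, outside 57–65°C ✗ — fails.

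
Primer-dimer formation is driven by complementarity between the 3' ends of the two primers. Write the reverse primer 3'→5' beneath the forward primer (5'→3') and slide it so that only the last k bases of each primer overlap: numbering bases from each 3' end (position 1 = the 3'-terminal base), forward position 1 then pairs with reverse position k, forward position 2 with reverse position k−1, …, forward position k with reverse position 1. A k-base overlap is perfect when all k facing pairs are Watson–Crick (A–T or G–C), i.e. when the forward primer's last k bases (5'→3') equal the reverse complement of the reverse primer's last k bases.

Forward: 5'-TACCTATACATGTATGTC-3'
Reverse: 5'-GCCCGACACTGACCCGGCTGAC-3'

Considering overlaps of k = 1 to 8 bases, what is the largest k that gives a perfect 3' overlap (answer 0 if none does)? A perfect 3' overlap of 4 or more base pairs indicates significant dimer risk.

Last 8 bases (5'→3') — forward …TGTATGTC, reverse …CGGCTGAC.
Reverse complement of the reverse primer's last 8 bases: GTCAGCCG; its first k bases are the reverse complement of the reverse primer's last k bases, so a perfect k-base overlap needs the forward primer's last k bases to equal them.
Comparing (forward last k vs required): k=1: C vs G ✗; k=2: TC vs GT ✗; k=3: GTC vs GTC ✓; k=4: TGTC vs GTCA ✗; k=5: ATGTC vs GTCAG ✗; k=6: TATGTC vs GTCAGC ✗; k=7: GTATGTC vs GTCAGCC ✗; k=8: TGTATGTC vs GTCAGCCG ✗.
Only k = 3 is perfect, so the longest perfect 3' overlap is 3.

Longest perfect overlap: 3 complementary base pairs; below the dimer-risk threshold (threshold 4).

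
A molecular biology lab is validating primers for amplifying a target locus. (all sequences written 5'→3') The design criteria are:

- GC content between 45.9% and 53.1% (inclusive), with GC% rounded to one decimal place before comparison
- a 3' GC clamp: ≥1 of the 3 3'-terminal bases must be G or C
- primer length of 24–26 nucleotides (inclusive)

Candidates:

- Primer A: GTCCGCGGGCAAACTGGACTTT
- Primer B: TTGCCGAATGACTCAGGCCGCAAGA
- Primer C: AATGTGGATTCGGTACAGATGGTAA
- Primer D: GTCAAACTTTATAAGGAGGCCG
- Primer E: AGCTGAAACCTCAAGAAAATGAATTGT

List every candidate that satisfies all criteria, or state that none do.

None of the candidates satisfy all criteria.

Primer A (22 nt, A=4 T=5 G=7 C=6): GC 13/22 = 59.1%, outside 45.9–53.1% ✗; 3' end TTT has 0 G/C, need ≥1 ✗; length 22, outside 24–26 ✗ — fails.
Primer B (25 nt, A=7 T=4 G=7 C=7): GC 14/25 = 56.0%, outside 45.9–53.1% ✗; 3' end AGA has 1 G/C ✓; length 25 ✓ — fails.
Primer C (25 nt, A=8 T=7 G=8 C=2): GC 10/25 = 40.0%, outside 45.9–53.1% ✗; 3' end TAA has 0 G/C, need ≥1 ✗; length 25 ✓ — fails.
Primer D (22 nt, A=7 T=5 G=6 C=4): GC 10/22 = 45.5%, outside 45.9–53.1% ✗; 3' end CCG has 3 G/C ✓; length 22, outside 24–26 ✗ — fails.
Primer E (27 nt, A=12 T=6 G=5 C=4): GC 9/27 = 33.3%, outside 45.9–53.1% ✗; 3' end TGT has 1 G/C ✓; length 27, outside 24–26 ✗ — fails.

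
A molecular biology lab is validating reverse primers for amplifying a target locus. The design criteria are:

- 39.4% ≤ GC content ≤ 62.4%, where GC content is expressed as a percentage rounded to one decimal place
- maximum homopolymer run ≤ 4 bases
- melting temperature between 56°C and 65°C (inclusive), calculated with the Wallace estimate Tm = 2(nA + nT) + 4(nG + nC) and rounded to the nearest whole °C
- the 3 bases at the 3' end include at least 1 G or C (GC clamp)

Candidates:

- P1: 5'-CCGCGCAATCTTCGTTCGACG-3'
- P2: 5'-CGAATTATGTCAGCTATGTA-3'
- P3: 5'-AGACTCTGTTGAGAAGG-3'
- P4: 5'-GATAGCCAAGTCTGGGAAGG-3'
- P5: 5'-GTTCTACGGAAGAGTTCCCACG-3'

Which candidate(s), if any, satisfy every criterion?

P1 (21 nt, A=3 T=5 G=5 C=8): GC 13/21 = 61.9% ✓; longest run = 2 ✓; Tm = 2·8 + 4·13 = 68°C, outside 56–65°C ✗; 3' end ACG has 2 G/C ✓ — fails.
P2 (20 nt, A=6 T=7 G=4 C=3): GC 7/20 = 35.0%, outside 39.4–62.4% ✗; longest run = 2 ✓; Tm = 2·13 + 4·7 = 54°C, outside 56–65°C ✗; 3' end GTA has 1 G/C ✓ — fails.
P3 (17 nt, A=5 T=4 G=6 C=2): GC 8/17 = 47.1% ✓; longest run = 2 ✓; Tm = 2·9 + 4·8 = 50°C, outside 56–65°C ✗; 3' end AGG has 2 G/C ✓ — fails.
P4 (20 nt, A=6 T=3 G=8 C=3): GC 11/20 = 55.0% ✓; longest run = 3 ✓; Tm = 2·9 + 4·11 = 62°C ✓; 3' end AGG has 2 G/C ✓ — passes.
P5 (22 nt, A=5 T=5 G=6 C=6): GC 12/22 = 54.5% ✓; longest run = 3 ✓; Tm = 2·10 + 4·12 = 68°C, outside 56–65°C ✗; 3' end ACG has 2 G/C ✓ — fails.

P4 only.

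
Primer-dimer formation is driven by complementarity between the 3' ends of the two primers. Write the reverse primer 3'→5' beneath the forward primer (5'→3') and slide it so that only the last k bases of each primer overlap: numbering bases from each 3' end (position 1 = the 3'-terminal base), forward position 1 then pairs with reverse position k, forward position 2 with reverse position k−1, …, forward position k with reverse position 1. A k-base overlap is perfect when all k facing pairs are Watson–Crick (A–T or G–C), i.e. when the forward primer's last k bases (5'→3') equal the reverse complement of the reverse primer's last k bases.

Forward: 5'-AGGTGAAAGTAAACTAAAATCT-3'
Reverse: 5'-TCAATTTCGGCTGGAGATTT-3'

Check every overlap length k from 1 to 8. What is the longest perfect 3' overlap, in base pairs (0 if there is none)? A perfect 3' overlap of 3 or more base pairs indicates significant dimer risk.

Last 8 bases (5'→3') — forward …TAAAATCT, reverse …GGAGATTT.
Reverse complement of the reverse primer's last 8 bases: AAATCTCC; its first k bases are the reverse complement of the reverse primer's last k bases, so a perfect k-base overlap needs the forward primer's last k bases to equal them.
Comparing (forward last k vs required): k=1: T vs A ✗; k=2: CT vs AA ✗; k=3: TCT vs AAA ✗; k=4: ATCT vs AAAT ✗; k=5: AATCT vs AAATC ✗; k=6: AAATCT vs AAATCT ✓; k=7: AAAATCT vs AAATCTC ✗; k=8: TAAAATCT vs AAATCTCC ✗.
Only k = 6 is perfect, so the longest perfect 3' overlap is 6.

Longest perfect overlap: 6 complementary base pairs; significant dimer risk (threshold 3).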